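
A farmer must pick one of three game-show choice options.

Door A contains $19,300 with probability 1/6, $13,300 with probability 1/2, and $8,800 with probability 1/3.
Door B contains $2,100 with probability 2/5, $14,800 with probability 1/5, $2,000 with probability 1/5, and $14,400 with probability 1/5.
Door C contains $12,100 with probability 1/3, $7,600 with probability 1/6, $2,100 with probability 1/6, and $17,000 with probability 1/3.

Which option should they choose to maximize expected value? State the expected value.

Door A ($12,800)

Door A = 1/6 × 19300 + 1/2 × 13300 + 1/3 × 8800 = 3216.6667 + 6650 + 2933.3333 = 12800
Door B = 2/5 × 2100 + 1/5 × 14800 + 1/5 × 2000 + 1/5 × 14400 = 840 + 2960 + 400 + 2880 = 7080
Door C = 1/3 × 12100 + 1/6 × 7600 + 1/6 × 2100 + 1/3 × 17000 = 4033.3333 + 1266.6667 + 350 + 5666.6667 = 11316.6667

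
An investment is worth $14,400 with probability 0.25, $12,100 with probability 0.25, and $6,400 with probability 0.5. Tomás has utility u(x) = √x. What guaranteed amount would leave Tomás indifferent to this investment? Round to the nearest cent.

$9,506.25

E[u] = 0.25·√14400 + 0.25·√12100 + 0.5·√6400 = 0.25·120 + 0.25·110 + 0.5·80 = 97.5
CE = (97.5)² = 9506.25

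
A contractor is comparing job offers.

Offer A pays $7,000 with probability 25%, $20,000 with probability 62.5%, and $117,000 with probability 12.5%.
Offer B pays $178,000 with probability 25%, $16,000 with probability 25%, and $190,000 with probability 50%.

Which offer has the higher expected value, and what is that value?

Offer B ($143,500)

Offer A = 0.25 × 7000 + 0.625 × 20000 + 0.125 × 117000 = 1750 + 12500 + 14625 = 28875
Offer B = 0.25 × 178000 + 0.25 × 16000 + 0.5 × 190000 = 44500 + 4000 + 95000 = 143500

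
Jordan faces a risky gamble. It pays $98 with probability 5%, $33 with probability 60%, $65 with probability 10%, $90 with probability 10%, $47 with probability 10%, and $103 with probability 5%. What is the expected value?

EV = 0.05 × 98 + 0.6 × 33 + 0.1 × 65 + 0.1 × 90 + 0.1 × 47 + 0.05 × 103 = 4.9 + 19.8 + 6.5 + 9 + 4.7 + 5.15 = 50.05

$50.05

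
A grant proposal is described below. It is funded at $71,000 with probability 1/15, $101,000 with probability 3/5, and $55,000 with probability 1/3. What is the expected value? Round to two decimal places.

EV = 1/15 × 71000 + 3/5 × 101000 + 1/3 × 55000 = 4733.3333 + 60600 + 18333.3333 = 83666.6667

$83,666.67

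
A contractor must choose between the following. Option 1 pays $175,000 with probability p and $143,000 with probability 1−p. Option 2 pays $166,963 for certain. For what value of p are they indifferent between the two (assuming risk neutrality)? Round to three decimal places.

p·175000 + (1−p)·143000 = 166963
32000p + 143000 = 166963
p = (166963 − 143000) / 32000

p = 0.749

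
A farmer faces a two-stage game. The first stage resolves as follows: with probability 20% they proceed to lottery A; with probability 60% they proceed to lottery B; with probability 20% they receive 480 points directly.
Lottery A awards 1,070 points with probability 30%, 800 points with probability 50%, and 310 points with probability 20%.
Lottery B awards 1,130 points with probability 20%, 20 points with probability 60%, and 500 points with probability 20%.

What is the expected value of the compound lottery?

EV(A) = 0.3 × 1070 + 0.5 × 800 + 0.2 × 310 = 321 + 400 + 62 = 783
EV(B) = 0.2 × 1130 + 0.6 × 20 + 0.2 × 500 = 226 + 12 + 100 = 338
Branch C: 480 (certain)
Overall = 0.2 × 783 + 0.6 × 338 + 0.2 × 480 = 156.6 + 202.8 + 96 = 455.4

455.4 points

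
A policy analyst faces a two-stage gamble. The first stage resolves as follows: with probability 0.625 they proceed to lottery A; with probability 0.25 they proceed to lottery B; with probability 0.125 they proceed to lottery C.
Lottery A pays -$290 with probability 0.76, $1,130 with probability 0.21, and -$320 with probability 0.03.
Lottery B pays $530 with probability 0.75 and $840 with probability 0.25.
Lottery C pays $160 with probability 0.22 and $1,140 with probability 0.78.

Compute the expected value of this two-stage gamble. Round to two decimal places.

$271.99

EV(A) = 0.76 × (-290) + 0.21 × 1130 + 0.03 × (-320) = -220.4 + 237.3 − 9.6 = 7.3
EV(B) = 0.75 × 530 + 0.25 × 840 = 397.5 + 210 = 607.5
EV(C) = 0.22 × 160 + 0.78 × 1140 = 35.2 + 889.2 = 924.4
Overall = 0.625 × 7.3 + 0.25 × 607.5 + 0.125 × 924.4 = 4.5625 + 151.875 + 115.55 = 271.9875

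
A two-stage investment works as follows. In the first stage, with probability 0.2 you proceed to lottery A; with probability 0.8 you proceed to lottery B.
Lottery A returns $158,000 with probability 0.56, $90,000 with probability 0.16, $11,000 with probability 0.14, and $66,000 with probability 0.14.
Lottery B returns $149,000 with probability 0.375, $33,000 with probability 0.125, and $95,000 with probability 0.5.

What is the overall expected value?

$108,732

EV(A) = 0.56 × 158000 + 0.16 × 90000 + 0.14 × 11000 + 0.14 × 66000 = 88480 + 14400 + 1540 + 9240 = 113660
EV(B) = 0.375 × 149000 + 0.125 × 33000 + 0.5 × 95000 = 55875 + 4125 + 47500 = 107500
Overall = 0.2 × 113660 + 0.8 × 107500 = 22732 + 86000 = 108732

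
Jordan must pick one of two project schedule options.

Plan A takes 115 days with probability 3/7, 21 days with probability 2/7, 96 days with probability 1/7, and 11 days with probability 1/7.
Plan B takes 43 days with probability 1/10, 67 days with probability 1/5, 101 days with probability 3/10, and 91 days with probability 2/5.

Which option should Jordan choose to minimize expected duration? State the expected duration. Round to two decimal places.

Plan A = 3/7 × 115 + 2/7 × 21 + 1/7 × 96 + 1/7 × 11 = 49.2857 + 6 + 13.7143 + 1.5714 = 70.5714
Plan B = 1/10 × 43 + 1/5 × 67 + 3/10 × 101 + 2/5 × 91 = 4.3 + 13.4 + 30.3 + 36.4 = 84.4

Plan A (70.57 days)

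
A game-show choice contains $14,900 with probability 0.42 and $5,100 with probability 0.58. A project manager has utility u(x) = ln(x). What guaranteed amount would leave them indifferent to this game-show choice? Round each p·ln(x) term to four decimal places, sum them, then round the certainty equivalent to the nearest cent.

E[u] = 0.42·ln(14900) + 0.58·ln(5100) = 4.0358 + 4.9515 = 8.9873
CE = e^8.9873 ≈ 8000.83

$8,000.83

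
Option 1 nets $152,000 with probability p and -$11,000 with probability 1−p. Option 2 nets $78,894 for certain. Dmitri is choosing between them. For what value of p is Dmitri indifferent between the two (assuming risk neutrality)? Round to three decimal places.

p·152000 + (1−p)·(-11000) = 78894
163000p − 11000 = 78894
p = (78894 + 11000) / 163000

p = 0.551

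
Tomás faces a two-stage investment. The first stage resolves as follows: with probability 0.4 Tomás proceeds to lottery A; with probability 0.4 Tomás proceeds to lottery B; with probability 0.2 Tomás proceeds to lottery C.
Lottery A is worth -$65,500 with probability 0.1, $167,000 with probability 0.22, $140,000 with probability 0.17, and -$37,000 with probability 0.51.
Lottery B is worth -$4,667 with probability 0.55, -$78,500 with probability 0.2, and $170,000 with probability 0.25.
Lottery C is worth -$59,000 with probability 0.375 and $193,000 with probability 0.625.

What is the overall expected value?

EV(A) = 0.1 × (-65500) + 0.22 × 167000 + 0.17 × 140000 + 0.51 × (-37000) = -6550 + 36740 + 23800 − 18870 = 35120
EV(B) = 0.55 × (-4667) + 0.2 × (-78500) + 0.25 × 170000 = -2566.85 − 15700 + 42500 = 24233.15
EV(C) = 0.375 × (-59000) + 0.625 × 193000 = -22125 + 120625 = 98500
Overall = 0.4 × 35120 + 0.4 × 24233.15 + 0.2 × 98500 = 14048 + 9693.26 + 19700 = 43441.26

$43,441.26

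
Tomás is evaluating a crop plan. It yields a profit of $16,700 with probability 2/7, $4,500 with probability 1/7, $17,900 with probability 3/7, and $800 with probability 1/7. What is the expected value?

EV = 2/7 × 16700 + 1/7 × 4500 + 3/7 × 17900 + 1/7 × 800 = 4771.4286 + 642.8571 + 7671.4286 + 114.2857 = 13200

$13,200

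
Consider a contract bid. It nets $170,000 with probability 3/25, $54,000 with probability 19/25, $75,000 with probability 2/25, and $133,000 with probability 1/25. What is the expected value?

EV = 3/25 × 170000 + 19/25 × 54000 + 2/25 × 75000 + 1/25 × 133000 = 20400 + 41040 + 6000 + 5320 = 72760

$72,760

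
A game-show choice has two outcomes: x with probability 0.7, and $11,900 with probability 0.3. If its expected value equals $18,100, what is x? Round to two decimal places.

0.7·x + 0.3·11900 = 18100
0.7·x = 18100 − 3570 = 14530
x = 14530 / 0.7 = 20757.1429

x = $20,757.14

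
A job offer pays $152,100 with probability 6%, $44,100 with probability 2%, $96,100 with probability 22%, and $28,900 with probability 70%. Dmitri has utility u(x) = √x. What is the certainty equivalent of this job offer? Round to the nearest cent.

E[u] = 0.06·√152100 + 0.02·√44100 + 0.22·√96100 + 0.7·√28900 = 0.06·390 + 0.02·210 + 0.22·310 + 0.7·170 = 214.8
CE = (214.8)² = 46139.04

$46,139.04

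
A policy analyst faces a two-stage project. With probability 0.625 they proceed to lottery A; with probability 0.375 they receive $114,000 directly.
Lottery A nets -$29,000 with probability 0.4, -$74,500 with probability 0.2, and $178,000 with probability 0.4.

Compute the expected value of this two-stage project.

$70,687.50

EV(A) = 0.4 × (-29000) + 0.2 × (-74500) + 0.4 × 178000 = -11600 − 14900 + 71200 = 44700
Branch B: 114000 (certain)
Overall = 0.625 × 44700 + 0.375 × 114000 = 27937.5 + 42750 = 70687.5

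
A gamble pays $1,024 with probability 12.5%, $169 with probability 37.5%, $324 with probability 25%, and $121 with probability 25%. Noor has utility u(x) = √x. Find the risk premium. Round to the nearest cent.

$42.61

E[u] = 0.125·√1024 + 0.375·√169 + 0.25·√324 + 0.25·√121 = 0.125·32 + 0.375·13 + 0.25·18 + 0.25·11 = 16.125
CE = (16.125)² = 260.015625
Risk premium = EV − CE = 302.625 − 260.015625 = 42.609375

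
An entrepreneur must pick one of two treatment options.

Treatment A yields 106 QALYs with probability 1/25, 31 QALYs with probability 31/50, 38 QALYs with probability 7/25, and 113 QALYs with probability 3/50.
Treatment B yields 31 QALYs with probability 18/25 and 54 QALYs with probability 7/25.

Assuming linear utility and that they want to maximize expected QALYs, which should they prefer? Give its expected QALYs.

Treatment A = 1/25 × 106 + 31/50 × 31 + 7/25 × 38 + 3/50 × 113 = 4.24 + 19.22 + 10.64 + 6.78 = 40.88
Treatment B = 18/25 × 31 + 7/25 × 54 = 22.32 + 15.12 = 37.44

Treatment A (40.88 QALYs)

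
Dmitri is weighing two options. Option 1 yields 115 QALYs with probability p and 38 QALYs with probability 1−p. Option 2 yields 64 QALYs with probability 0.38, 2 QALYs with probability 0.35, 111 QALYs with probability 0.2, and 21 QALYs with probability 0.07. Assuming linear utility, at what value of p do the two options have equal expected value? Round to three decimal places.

EV(Option 2) = 0.38 × 64 + 0.35 × 2 + 0.2 × 111 + 0.07 × 21 = 24.32 + 0.7 + 22.2 + 1.47 = 48.69
p·115 + (1−p)·38 = 48.69
77p + 38 = 48.69
p = (48.69 − 38) / 77

p = 0.139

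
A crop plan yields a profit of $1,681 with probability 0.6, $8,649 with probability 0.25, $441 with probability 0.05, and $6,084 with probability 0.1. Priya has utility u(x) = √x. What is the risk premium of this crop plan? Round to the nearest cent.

E[u] = 0.6·√1681 + 0.25·√8649 + 0.05·√441 + 0.1·√6084 = 0.6·41 + 0.25·93 + 0.05·21 + 0.1·78 = 56.7
CE = (56.7)² = 3214.89
Risk premium = EV − CE = 3801.3 − 3214.89 = 586.41

$586.41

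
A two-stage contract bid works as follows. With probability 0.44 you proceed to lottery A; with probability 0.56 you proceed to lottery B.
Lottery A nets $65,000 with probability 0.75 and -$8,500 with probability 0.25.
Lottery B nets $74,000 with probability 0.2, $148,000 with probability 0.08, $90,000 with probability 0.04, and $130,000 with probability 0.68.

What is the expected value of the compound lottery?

EV(A) = 0.75 × 65000 + 0.25 × (-8500) = 48750 − 2125 = 46625
EV(B) = 0.2 × 74000 + 0.08 × 148000 + 0.04 × 90000 + 0.68 × 130000 = 14800 + 11840 + 3600 + 88400 = 118640
Overall = 0.44 × 46625 + 0.56 × 118640 = 20515 + 66438.4 = 86953.4

$86,953.40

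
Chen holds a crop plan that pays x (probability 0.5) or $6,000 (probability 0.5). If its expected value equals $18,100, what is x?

x = $30,200

0.5·x + 0.5·6000 = 18100
0.5·x = 18100 − 3000 = 15100
x = 15100 / 0.5 = 30200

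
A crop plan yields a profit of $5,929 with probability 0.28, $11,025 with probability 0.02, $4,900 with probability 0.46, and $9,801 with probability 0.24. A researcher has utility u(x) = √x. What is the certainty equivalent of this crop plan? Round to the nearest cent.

E[u] = 0.28·√5929 + 0.02·√11025 + 0.46·√4900 + 0.24·√9801 = 0.28·77 + 0.02·105 + 0.46·70 + 0.24·99 = 79.62
CE = (79.62)² = 6339.3444

$6,339.34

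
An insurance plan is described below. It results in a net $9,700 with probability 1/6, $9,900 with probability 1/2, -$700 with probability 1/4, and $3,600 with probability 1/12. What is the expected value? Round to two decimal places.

$6,691.67

EV = 1/6 × 9700 + 1/2 × 9900 + 1/4 × (-700) + 1/12 × 3600 = 1616.6667 + 4950 − 175 + 300 = 6691.6667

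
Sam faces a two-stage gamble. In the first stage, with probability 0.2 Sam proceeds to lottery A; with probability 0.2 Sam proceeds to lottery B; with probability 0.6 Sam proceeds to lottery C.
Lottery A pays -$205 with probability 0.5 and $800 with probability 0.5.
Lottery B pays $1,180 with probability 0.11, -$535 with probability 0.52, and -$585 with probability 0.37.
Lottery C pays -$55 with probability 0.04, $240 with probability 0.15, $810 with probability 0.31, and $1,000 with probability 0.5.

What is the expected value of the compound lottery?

EV(A) = 0.5 × (-205) + 0.5 × 800 = -102.5 + 400 = 297.5
EV(B) = 0.11 × 1180 + 0.52 × (-535) + 0.37 × (-585) = 129.8 − 278.2 − 216.45 = -364.85
EV(C) = 0.04 × (-55) + 0.15 × 240 + 0.31 × 810 + 0.5 × 1000 = -2.2 + 36 + 251.1 + 500 = 784.9
Overall = 0.2 × 297.5 + 0.2 × (-364.85) + 0.6 × 784.9 = 59.5 − 72.97 + 470.94 = 457.47

$457.47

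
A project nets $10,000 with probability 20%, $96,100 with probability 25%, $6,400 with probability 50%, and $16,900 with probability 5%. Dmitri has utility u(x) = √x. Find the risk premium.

E[u] = 0.2·√10000 + 0.25·√96100 + 0.5·√6400 + 0.05·√16900 = 0.2·100 + 0.25·310 + 0.5·80 + 0.05·130 = 144
CE = (144)² = 20736
Risk premium = EV − CE = 30070 − 20736 = 9334

$9,334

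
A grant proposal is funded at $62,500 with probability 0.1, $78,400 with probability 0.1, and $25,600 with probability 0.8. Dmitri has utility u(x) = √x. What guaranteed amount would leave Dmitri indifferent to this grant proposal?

E[u] = 0.1·√62500 + 0.1·√78400 + 0.8·√25600 = 0.1·250 + 0.1·280 + 0.8·160 = 181
CE = (181)² = 32761

$32,761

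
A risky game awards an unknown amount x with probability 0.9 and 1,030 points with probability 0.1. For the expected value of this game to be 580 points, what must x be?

0.9·x + 0.1·1030 = 580
0.9·x = 580 − 103 = 477
x = 477 / 0.9 = 530

x = 530 points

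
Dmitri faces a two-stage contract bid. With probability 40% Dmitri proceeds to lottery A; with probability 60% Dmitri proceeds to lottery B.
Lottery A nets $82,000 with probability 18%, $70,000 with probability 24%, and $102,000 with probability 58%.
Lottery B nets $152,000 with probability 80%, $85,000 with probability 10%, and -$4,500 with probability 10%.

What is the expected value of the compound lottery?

EV(A) = 0.18 × 82000 + 0.24 × 70000 + 0.58 × 102000 = 14760 + 16800 + 59160 = 90720
EV(B) = 0.8 × 152000 + 0.1 × 85000 + 0.1 × (-4500) = 121600 + 8500 − 450 = 129650
Overall = 0.4 × 90720 + 0.6 × 129650 = 36288 + 77790 = 114078

$114,078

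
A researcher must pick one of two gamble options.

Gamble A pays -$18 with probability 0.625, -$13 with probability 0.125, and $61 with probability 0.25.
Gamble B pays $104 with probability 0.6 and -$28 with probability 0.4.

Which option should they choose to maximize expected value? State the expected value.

Gamble A = 0.625 × (-18) + 0.125 × (-13) + 0.25 × 61 = -11.25 − 1.625 + 15.25 = 2.375
Gamble B = 0.6 × 104 + 0.4 × (-28) = 62.4 − 11.2 = 51.2

Gamble B ($51.20)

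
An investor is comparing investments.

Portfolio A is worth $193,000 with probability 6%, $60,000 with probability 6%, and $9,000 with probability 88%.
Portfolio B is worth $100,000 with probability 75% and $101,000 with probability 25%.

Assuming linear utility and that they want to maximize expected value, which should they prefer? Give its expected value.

Portfolio B ($100,250)

Portfolio A = 0.06 × 193000 + 0.06 × 60000 + 0.88 × 9000 = 11580 + 3600 + 7920 = 23100
Portfolio B = 0.75 × 100000 + 0.25 × 101000 = 75000 + 25250 = 100250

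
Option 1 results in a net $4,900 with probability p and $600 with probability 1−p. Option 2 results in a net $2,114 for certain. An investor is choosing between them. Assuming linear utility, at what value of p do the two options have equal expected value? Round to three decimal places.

p·4900 + (1−p)·600 = 2114
4300p + 600 = 2114
p = (2114 − 600) / 4300

p = 0.352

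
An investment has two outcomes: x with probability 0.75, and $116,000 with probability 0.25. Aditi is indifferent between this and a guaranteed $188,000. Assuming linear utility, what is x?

0.75·x + 0.25·116000 = 188000
0.75·x = 188000 − 29000 = 159000
x = 159000 / 0.75 = 212000

x = $212,000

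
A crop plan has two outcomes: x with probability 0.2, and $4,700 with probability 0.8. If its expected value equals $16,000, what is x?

x = $61,200

0.2·x + 0.8·4700 = 16000
0.2·x = 16000 − 3760 = 12240
x = 12240 / 0.2 = 61200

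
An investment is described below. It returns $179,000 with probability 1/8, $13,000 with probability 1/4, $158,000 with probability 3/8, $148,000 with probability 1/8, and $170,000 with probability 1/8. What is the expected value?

$124,625

EV = 1/8 × 179000 + 1/4 × 13000 + 3/8 × 158000 + 1/8 × 148000 + 1/8 × 170000 = 22375 + 3250 + 59250 + 18500 + 21250 = 124625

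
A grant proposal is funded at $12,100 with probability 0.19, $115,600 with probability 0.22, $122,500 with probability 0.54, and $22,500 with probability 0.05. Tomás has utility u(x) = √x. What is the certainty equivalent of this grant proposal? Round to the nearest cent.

$85,380.84

E[u] = 0.19·√12100 + 0.22·√115600 + 0.54·√122500 + 0.05·√22500 = 0.19·110 + 0.22·340 + 0.54·350 + 0.05·150 = 292.2
CE = (292.2)² = 85380.84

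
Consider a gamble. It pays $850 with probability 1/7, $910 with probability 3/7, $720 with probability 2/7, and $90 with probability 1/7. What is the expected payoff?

$730

EV = 1/7 × 850 + 3/7 × 910 + 2/7 × 720 + 1/7 × 90 = 121.4286 + 390 + 205.7143 + 12.8571 = 730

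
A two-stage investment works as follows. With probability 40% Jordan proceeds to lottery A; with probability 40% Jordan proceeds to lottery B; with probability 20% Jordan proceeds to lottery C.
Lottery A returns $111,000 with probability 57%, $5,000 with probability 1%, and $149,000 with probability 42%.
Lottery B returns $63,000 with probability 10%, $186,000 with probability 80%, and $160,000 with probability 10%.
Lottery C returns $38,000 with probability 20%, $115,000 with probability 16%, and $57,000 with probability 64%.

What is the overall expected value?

$131,296

EV(A) = 0.57 × 111000 + 0.01 × 5000 + 0.42 × 149000 = 63270 + 50 + 62580 = 125900
EV(B) = 0.1 × 63000 + 0.8 × 186000 + 0.1 × 160000 = 6300 + 148800 + 16000 = 171100
EV(C) = 0.2 × 38000 + 0.16 × 115000 + 0.64 × 57000 = 7600 + 18400 + 36480 = 62480
Overall = 0.4 × 125900 + 0.4 × 171100 + 0.2 × 62480 = 50360 + 68440 + 12496 = 131296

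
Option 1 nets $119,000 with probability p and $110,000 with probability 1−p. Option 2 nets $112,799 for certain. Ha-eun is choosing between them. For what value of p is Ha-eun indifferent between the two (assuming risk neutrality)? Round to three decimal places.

p·119000 + (1−p)·110000 = 112799
9000p + 110000 = 112799
p = (112799 − 110000) / 9000

p = 0.311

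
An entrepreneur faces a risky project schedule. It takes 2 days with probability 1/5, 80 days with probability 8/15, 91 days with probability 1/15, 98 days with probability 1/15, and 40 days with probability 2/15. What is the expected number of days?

EV = 1/5 × 2 + 8/15 × 80 + 1/15 × 91 + 1/15 × 98 + 2/15 × 40 = 0.4 + 42.6667 + 6.0667 + 6.5333 + 5.3333 = 61

61 days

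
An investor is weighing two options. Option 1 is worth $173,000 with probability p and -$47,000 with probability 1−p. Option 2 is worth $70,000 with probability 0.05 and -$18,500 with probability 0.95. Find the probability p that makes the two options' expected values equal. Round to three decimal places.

EV(Option 2) = 0.05 × 70000 + 0.95 × (-18500) = 3500 − 17575 = -14075
p·173000 + (1−p)·(-47000) = -14075
220000p − 47000 = -14075
p = (-14075 + 47000) / 220000

p = 0.150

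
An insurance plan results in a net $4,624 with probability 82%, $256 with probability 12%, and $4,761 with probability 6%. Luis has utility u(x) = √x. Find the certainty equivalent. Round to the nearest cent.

E[u] = 0.82·√4624 + 0.12·√256 + 0.06·√4761 = 0.82·68 + 0.12·16 + 0.06·69 = 61.82
CE = (61.82)² = 3821.7124

$3,821.71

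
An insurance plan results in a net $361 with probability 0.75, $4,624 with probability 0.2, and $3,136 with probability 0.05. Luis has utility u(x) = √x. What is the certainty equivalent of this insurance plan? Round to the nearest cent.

$939.42

E[u] = 0.75·√361 + 0.2·√4624 + 0.05·√3136 = 0.75·19 + 0.2·68 + 0.05·56 = 30.65
CE = (30.65)² = 939.4225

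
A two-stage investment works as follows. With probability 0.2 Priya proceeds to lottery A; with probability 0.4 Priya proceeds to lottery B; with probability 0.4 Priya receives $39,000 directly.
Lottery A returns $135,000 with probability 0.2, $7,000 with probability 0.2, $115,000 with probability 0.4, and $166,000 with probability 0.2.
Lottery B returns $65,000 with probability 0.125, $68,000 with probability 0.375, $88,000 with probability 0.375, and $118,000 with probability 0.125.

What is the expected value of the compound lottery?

$69,670

EV(A) = 0.2 × 135000 + 0.2 × 7000 + 0.4 × 115000 + 0.2 × 166000 = 27000 + 1400 + 46000 + 33200 = 107600
EV(B) = 0.125 × 65000 + 0.375 × 68000 + 0.375 × 88000 + 0.125 × 118000 = 8125 + 25500 + 33000 + 14750 = 81375
Branch C: 39000 (certain)
Overall = 0.2 × 107600 + 0.4 × 81375 + 0.4 × 39000 = 21520 + 32550 + 15600 = 69670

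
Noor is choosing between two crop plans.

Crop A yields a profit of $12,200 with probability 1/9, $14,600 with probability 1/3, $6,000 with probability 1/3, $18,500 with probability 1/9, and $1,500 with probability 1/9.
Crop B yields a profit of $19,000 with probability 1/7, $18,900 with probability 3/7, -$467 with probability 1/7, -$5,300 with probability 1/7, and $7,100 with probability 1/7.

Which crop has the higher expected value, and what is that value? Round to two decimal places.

Crop B ($11,004.71)

Crop A = 1/9 × 12200 + 1/3 × 14600 + 1/3 × 6000 + 1/9 × 18500 + 1/9 × 1500 = 1355.5556 + 4866.6667 + 2000 + 2055.5556 + 166.6667 = 10444.4444
Crop B = 1/7 × 19000 + 3/7 × 18900 + 1/7 × (-467) + 1/7 × (-5300) + 1/7 × 7100 = 2714.2857 + 8100 − 66.7143 − 757.1429 + 1014.2857 = 11004.7143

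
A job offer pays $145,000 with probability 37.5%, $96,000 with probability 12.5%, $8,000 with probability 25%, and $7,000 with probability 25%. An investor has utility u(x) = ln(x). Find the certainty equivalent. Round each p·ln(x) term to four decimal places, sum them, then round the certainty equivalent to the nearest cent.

$31,285.19

E[u] = 0.375·ln(145000) + 0.125·ln(96000) + 0.25·ln(8000) + 0.25·ln(7000) = 4.4567 + 1.4340 + 2.2468 + 2.2134 = 10.3509
CE = e^10.3509 ≈ 31285.19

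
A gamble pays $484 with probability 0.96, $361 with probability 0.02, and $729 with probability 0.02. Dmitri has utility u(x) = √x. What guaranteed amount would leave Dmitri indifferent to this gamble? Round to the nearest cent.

E[u] = 0.96·√484 + 0.02·√361 + 0.02·√729 = 0.96·22 + 0.02·19 + 0.02·27 = 22.04
CE = (22.04)² = 485.7616

$485.76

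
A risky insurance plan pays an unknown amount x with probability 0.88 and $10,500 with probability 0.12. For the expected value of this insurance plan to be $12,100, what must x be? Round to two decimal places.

x = $12,318.18

0.88·x + 0.12·10500 = 12100
0.88·x = 12100 − 1260 = 10840
x = 10840 / 0.88 = 12318.1818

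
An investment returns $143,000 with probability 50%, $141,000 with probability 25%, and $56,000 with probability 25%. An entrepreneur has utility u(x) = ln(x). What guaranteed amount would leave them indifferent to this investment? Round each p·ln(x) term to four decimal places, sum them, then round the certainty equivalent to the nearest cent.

$112,724.27

E[u] = 0.5·ln(143000) + 0.25·ln(141000) + 0.25·ln(56000) = 5.9353 + 2.9641 + 2.7333 = 11.6327
CE = e^11.6327 ≈ 112724.27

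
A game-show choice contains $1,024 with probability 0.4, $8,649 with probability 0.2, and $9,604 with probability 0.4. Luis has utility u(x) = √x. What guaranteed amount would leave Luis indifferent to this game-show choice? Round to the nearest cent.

$4,984.36

E[u] = 0.4·√1024 + 0.2·√8649 + 0.4·√9604 = 0.4·32 + 0.2·93 + 0.4·98 = 70.6
CE = (70.6)² = 4984.36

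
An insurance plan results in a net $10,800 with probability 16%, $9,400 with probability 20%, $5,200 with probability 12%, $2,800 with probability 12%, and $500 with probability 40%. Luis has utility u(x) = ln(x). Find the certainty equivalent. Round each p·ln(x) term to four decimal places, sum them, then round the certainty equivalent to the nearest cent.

E[u] = 0.16·ln(10800) + 0.2·ln(9400) + 0.12·ln(5200) + 0.12·ln(2800) + 0.4·ln(500) = 1.4860 + 1.8297 + 1.0268 + 0.9525 + 2.4858 = 7.7808
CE = e^7.7808 ≈ 2394.19

$2,394.19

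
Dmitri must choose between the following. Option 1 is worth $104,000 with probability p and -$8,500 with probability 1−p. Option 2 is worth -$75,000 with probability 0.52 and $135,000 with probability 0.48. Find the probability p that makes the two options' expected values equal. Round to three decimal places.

p = 0.305

EV(Option 2) = 0.52 × (-75000) + 0.48 × 135000 = -39000 + 64800 = 25800
p·104000 + (1−p)·(-8500) = 25800
112500p − 8500 = 25800
p = (25800 + 8500) / 112500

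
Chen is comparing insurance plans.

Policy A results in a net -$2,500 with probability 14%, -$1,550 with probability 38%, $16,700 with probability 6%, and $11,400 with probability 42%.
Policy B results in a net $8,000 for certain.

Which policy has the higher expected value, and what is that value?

Policy B ($8,000)

Policy A = 0.14 × (-2500) + 0.38 × (-1550) + 0.06 × 16700 + 0.42 × 11400 = -350 − 589 + 1002 + 4788 = 4851
Policy B: 8000 (certain)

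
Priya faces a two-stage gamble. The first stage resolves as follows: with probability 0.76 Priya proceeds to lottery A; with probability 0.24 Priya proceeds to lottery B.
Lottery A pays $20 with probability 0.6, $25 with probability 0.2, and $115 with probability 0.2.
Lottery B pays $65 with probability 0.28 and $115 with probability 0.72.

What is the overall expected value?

EV(A) = 0.6 × 20 + 0.2 × 25 + 0.2 × 115 = 12 + 5 + 23 = 40
EV(B) = 0.28 × 65 + 0.72 × 115 = 18.2 + 82.8 = 101
Overall = 0.76 × 40 + 0.24 × 101 = 30.4 + 24.24 = 54.64

$54.64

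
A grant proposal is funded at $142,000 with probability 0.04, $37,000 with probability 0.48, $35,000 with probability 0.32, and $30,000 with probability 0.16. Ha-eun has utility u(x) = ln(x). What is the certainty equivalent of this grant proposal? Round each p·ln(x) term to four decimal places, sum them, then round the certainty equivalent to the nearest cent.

E[u] = 0.04·ln(142000) + 0.48·ln(37000) + 0.32·ln(35000) + 0.16·ln(30000) = 0.4745 + 5.0490 + 3.3482 + 1.6494 = 10.5211
CE = e^10.5211 ≈ 37089.90

$37,089.90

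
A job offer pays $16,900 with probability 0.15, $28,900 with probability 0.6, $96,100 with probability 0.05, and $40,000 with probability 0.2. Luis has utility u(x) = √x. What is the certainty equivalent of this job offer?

$31,329

E[u] = 0.15·√16900 + 0.6·√28900 + 0.05·√96100 + 0.2·√40000 = 0.15·130 + 0.6·170 + 0.05·310 + 0.2·200 = 177
CE = (177)² = 31329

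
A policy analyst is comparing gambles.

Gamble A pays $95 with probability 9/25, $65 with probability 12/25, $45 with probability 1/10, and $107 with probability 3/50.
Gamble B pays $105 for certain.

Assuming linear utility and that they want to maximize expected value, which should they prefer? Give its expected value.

Gamble B ($105)

Gamble A = 9/25 × 95 + 12/25 × 65 + 1/10 × 45 + 3/50 × 107 = 34.2 + 31.2 + 4.5 + 6.42 = 76.32
Gamble B: 105 (certain)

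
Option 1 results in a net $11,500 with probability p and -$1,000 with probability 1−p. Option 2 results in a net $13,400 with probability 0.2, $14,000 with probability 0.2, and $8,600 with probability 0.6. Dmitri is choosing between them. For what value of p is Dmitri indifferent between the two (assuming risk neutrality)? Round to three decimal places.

p = 0.931

EV(Option 2) = 0.2 × 13400 + 0.2 × 14000 + 0.6 × 8600 = 2680 + 2800 + 5160 = 10640
p·11500 + (1−p)·(-1000) = 10640
12500p − 1000 = 10640
p = (10640 + 1000) / 12500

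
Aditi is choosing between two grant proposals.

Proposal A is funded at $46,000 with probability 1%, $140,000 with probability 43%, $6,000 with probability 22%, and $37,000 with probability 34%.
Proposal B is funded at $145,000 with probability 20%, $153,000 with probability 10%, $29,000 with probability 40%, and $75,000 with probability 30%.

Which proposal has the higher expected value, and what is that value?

Proposal A = 0.01 × 46000 + 0.43 × 140000 + 0.22 × 6000 + 0.34 × 37000 = 460 + 60200 + 1320 + 12580 = 74560
Proposal B = 0.2 × 145000 + 0.1 × 153000 + 0.4 × 29000 + 0.3 × 75000 = 29000 + 15300 + 11600 + 22500 = 78400

Proposal B ($78,400)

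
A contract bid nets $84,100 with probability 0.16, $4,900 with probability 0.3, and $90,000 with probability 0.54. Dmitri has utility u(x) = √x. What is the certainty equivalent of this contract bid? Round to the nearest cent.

$52,624.36

E[u] = 0.16·√84100 + 0.3·√4900 + 0.54·√90000 = 0.16·290 + 0.3·70 + 0.54·300 = 229.4
CE = (229.4)² = 52624.36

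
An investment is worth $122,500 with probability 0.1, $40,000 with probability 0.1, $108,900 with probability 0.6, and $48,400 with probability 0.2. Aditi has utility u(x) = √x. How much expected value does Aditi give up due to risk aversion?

$3,061

E[u] = 0.1·√122500 + 0.1·√40000 + 0.6·√108900 + 0.2·√48400 = 0.1·350 + 0.1·200 + 0.6·330 + 0.2·220 = 297
CE = (297)² = 88209
Risk premium = EV − CE = 91270 − 88209 = 3061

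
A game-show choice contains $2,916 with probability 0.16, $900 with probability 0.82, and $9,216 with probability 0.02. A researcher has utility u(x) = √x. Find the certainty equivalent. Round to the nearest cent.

$1,236.23

E[u] = 0.16·√2916 + 0.82·√900 + 0.02·√9216 = 0.16·54 + 0.82·30 + 0.02·96 = 35.16
CE = (35.16)² = 1236.2256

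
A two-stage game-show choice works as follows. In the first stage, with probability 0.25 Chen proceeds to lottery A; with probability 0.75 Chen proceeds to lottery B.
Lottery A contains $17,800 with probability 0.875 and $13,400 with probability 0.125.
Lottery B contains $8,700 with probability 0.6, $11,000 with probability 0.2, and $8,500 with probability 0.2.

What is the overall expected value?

EV(A) = 0.875 × 17800 + 0.125 × 13400 = 15575 + 1675 = 17250
EV(B) = 0.6 × 8700 + 0.2 × 11000 + 0.2 × 8500 = 5220 + 2200 + 1700 = 9120
Overall = 0.25 × 17250 + 0.75 × 9120 = 4312.5 + 6840 = 11152.5

$11,152.50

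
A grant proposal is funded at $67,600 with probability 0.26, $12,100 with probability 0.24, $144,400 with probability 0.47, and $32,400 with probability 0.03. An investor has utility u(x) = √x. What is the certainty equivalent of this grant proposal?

$77,284

E[u] = 0.26·√67600 + 0.24·√12100 + 0.47·√144400 + 0.03·√32400 = 0.26·260 + 0.24·110 + 0.47·380 + 0.03·180 = 278
CE = (278)² = 77284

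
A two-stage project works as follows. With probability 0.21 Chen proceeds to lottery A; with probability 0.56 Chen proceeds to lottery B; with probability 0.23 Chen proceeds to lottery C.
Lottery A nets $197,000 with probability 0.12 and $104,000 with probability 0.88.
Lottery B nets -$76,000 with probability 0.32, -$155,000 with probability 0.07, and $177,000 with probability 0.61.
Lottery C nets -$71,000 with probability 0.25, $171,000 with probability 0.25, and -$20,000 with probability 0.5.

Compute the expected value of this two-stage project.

$68,401.60

EV(A) = 0.12 × 197000 + 0.88 × 104000 = 23640 + 91520 = 115160
EV(B) = 0.32 × (-76000) + 0.07 × (-155000) + 0.61 × 177000 = -24320 − 10850 + 107970 = 72800
EV(C) = 0.25 × (-71000) + 0.25 × 171000 + 0.5 × (-20000) = -17750 + 42750 − 10000 = 15000
Overall = 0.21 × 115160 + 0.56 × 72800 + 0.23 × 15000 = 24183.6 + 40768 + 3450 = 68401.6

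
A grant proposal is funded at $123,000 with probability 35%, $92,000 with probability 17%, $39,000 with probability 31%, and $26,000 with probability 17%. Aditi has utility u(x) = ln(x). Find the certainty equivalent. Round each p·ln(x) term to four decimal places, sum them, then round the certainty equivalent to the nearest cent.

$62,962.84

E[u] = 0.35·ln(123000) + 0.17·ln(92000) + 0.31·ln(39000) + 0.17·ln(26000) = 4.1020 + 1.9430 + 3.2771 + 1.7282 = 11.0503
CE = e^11.0503 ≈ 62962.84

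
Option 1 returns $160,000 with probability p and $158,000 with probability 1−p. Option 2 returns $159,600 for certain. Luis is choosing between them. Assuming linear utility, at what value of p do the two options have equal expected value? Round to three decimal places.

p·160000 + (1−p)·158000 = 159600
2000p + 158000 = 159600
p = (159600 − 158000) / 2000

p = 0.800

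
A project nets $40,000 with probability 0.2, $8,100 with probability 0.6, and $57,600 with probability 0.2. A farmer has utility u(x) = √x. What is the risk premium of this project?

E[u] = 0.2·√40000 + 0.6·√8100 + 0.2·√57600 = 0.2·200 + 0.6·90 + 0.2·240 = 142
CE = (142)² = 20164
Risk premium = EV − CE = 24380 − 20164 = 4216

$4,216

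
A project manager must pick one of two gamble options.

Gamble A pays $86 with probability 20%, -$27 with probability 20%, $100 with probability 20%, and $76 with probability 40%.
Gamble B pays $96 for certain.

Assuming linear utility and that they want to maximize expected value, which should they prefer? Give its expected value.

Gamble A = 0.2 × 86 + 0.2 × (-27) + 0.2 × 100 + 0.4 × 76 = 17.2 − 5.4 + 20 + 30.4 = 62.2
Gamble B: 96 (certain)

Gamble B ($96)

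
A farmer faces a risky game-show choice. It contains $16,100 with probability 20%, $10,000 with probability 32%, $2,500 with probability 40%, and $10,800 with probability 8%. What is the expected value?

$8,284

EV = 0.2 × 16100 + 0.32 × 10000 + 0.4 × 2500 + 0.08 × 10800 = 3220 + 3200 + 1000 + 864 = 8284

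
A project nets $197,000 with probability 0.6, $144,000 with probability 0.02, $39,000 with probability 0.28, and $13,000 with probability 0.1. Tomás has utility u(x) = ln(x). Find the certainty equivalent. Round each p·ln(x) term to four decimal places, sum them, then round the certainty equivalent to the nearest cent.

E[u] = 0.6·ln(197000) + 0.02·ln(144000) + 0.28·ln(39000) + 0.1·ln(13000) = 7.3146 + 0.2376 + 2.9600 + 0.9473 = 11.4595
CE = e^11.4595 ≈ 94797.66

$94,797.66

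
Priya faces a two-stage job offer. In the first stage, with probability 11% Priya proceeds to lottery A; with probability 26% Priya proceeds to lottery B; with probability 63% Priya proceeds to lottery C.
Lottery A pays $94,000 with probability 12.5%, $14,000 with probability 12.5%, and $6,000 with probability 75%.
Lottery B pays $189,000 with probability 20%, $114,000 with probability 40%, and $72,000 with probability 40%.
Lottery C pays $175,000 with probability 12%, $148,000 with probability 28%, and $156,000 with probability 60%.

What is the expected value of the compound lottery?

EV(A) = 0.125 × 94000 + 0.125 × 14000 + 0.75 × 6000 = 11750 + 1750 + 4500 = 18000
EV(B) = 0.2 × 189000 + 0.4 × 114000 + 0.4 × 72000 = 37800 + 45600 + 28800 = 112200
EV(C) = 0.12 × 175000 + 0.28 × 148000 + 0.6 × 156000 = 21000 + 41440 + 93600 = 156040
Overall = 0.11 × 18000 + 0.26 × 112200 + 0.63 × 156040 = 1980 + 29172 + 98305.2 = 129457.2

$129,457.20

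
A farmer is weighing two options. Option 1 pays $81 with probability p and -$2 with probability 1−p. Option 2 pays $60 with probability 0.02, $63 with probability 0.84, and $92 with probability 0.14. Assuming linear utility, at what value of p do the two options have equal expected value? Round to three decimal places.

EV(Option 2) = 0.02 × 60 + 0.84 × 63 + 0.14 × 92 = 1.2 + 52.92 + 12.88 = 67
p·81 + (1−p)·(-2) = 67
83p − 2 = 67
p = (67 + 2) / 83

p = 0.831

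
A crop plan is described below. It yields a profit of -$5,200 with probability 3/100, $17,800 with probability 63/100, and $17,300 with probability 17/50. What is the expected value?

$16,940

EV = 3/100 × (-5200) + 63/100 × 17800 + 17/50 × 17300 = -156 + 11214 + 5882 = 16940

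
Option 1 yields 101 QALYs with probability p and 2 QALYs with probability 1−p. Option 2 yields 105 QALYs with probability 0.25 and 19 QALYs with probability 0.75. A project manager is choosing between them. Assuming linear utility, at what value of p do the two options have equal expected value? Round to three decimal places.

EV(Option 2) = 0.25 × 105 + 0.75 × 19 = 26.25 + 14.25 = 40.5
p·101 + (1−p)·2 = 40.5
99p + 2 = 40.5
p = (40.5 − 2) / 99

p = 0.389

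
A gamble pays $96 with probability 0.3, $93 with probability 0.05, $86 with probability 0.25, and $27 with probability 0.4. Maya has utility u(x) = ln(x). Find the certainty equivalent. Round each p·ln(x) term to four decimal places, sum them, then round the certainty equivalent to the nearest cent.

$56.14

E[u] = 0.3·ln(96) + 0.05·ln(93) + 0.25·ln(86) + 0.4·ln(27) = 1.3693 + 0.2266 + 1.1136 + 1.3183 = 4.0278
CE = e^4.0278 ≈ 56.14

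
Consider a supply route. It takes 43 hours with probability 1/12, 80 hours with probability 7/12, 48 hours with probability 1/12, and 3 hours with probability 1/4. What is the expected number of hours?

55 hours

EV = 1/12 × 43 + 7/12 × 80 + 1/12 × 48 + 1/4 × 3 = 3.5833 + 46.6667 + 4 + 0.75 = 55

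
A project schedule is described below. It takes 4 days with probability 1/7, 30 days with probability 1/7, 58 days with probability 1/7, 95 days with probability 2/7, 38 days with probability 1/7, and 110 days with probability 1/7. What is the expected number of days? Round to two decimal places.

61.43 days

EV = 1/7 × 4 + 1/7 × 30 + 1/7 × 58 + 2/7 × 95 + 1/7 × 38 + 1/7 × 110 = 0.5714 + 4.2857 + 8.2857 + 27.1429 + 5.4286 + 15.7143 = 61.4286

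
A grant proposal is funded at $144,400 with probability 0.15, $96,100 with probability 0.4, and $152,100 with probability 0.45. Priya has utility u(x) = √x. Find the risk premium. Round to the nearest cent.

$1,452.75

E[u] = 0.15·√144400 + 0.4·√96100 + 0.45·√152100 = 0.15·380 + 0.4·310 + 0.45·390 = 356.5
CE = (356.5)² = 127092.25
Risk premium = EV − CE = 128545 − 127092.25 = 1452.75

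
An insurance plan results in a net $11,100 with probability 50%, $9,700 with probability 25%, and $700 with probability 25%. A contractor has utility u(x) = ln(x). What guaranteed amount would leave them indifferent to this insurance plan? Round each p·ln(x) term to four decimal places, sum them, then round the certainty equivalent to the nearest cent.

$5,378.69

E[u] = 0.5·ln(11100) + 0.25·ln(9700) + 0.25·ln(700) = 4.6574 + 2.2950 + 1.6378 = 8.5902
CE = e^8.5902 ≈ 5378.69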